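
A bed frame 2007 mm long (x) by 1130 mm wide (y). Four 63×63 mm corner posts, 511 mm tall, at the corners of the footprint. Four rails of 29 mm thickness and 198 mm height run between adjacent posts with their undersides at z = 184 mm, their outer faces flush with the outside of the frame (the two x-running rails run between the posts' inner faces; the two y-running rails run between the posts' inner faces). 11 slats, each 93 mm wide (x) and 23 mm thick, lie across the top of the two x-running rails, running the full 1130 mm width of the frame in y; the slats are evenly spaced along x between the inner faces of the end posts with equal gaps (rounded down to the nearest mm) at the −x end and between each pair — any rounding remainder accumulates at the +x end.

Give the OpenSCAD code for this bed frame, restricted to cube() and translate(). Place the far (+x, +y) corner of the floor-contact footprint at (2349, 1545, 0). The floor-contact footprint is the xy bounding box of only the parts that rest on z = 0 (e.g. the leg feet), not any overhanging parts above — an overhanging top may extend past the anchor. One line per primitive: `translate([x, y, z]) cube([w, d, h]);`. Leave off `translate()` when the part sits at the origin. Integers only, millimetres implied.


translate([342, 415, 0]) cube([63, 63, 511]);
translate([342, 1482, 0]) cube([63, 63, 511]);
translate([2286, 415, 0]) cube([63, 63, 511]);
translate([2286, 1482, 0]) cube([63, 63, 511]);
translate([405, 415, 184]) cube([1881, 29, 198]);
translate([405, 1516, 184]) cube([1881, 29, 198]);
translate([342, 478, 184]) cube([29, 1004, 198]);
translate([2320, 478, 184]) cube([29, 1004, 198]);
translate([476, 415, 382]) cube([93, 1130, 23]);
translate([640, 415, 382]) cube([93, 1130, 23]);
translate([804, 415, 382]) cube([93, 1130, 23]);
translate([968, 415, 382]) cube([93, 1130, 23]);
translate([1132, 415, 382]) cube([93, 1130, 23]);
translate([1296, 415, 382]) cube([93, 1130, 23]);
translate([1460, 415, 382]) cube([93, 1130, 23]);
translate([1624, 415, 382]) cube([93, 1130, 23]);
translate([1788, 415, 382]) cube([93, 1130, 23]);
translate([1952, 415, 382]) cube([93, 1130, 23]);
translate([2116, 415, 382]) cube([93, 1130, 23]);


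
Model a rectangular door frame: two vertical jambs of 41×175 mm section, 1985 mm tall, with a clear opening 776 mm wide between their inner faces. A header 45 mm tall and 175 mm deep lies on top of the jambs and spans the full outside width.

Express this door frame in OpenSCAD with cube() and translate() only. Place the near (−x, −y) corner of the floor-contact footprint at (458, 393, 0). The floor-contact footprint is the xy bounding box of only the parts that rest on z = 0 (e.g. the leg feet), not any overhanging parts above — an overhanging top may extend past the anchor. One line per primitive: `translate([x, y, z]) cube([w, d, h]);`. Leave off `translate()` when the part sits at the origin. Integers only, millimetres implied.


translate([458, 393, 0]) cube([41, 175, 1985]);
translate([1275, 393, 0]) cube([41, 175, 1985]);
translate([458, 393, 1985]) cube([858, 175, 45]);


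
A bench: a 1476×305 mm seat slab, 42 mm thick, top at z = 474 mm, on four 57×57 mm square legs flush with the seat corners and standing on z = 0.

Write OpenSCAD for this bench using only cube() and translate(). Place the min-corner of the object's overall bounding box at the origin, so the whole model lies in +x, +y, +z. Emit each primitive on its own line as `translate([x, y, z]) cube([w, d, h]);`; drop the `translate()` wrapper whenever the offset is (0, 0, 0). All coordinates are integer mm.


translate([0, 0, 432]) cube([1476, 305, 42]);
cube([57, 57, 432]);
translate([0, 248, 0]) cube([57, 57, 432]);
translate([1419, 0, 0]) cube([57, 57, 432]);
translate([1419, 248, 0]) cube([57, 57, 432]);


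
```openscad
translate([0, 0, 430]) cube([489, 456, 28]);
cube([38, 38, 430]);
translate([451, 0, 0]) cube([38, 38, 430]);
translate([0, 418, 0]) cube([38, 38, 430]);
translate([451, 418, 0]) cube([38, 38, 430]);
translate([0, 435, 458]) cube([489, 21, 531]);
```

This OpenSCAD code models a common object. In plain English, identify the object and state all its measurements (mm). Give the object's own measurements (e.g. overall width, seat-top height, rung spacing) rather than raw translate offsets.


A chair. The seat is a 489×456×28 mm slab with its top at z = 458 mm, on four 38×38 mm corner legs (flush with the seat edges, standing on z = 0). A flat backrest 21 mm thick, 531 mm tall, spans the full seat width and rises from the seat top along its +y edge, rear face flush with the rear of the seat.


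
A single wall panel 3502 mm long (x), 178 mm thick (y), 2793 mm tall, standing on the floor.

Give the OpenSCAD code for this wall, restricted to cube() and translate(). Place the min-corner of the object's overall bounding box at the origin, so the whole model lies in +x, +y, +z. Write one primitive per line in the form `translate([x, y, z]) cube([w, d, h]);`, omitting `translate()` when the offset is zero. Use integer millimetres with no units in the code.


cube([3502, 178, 2793]);


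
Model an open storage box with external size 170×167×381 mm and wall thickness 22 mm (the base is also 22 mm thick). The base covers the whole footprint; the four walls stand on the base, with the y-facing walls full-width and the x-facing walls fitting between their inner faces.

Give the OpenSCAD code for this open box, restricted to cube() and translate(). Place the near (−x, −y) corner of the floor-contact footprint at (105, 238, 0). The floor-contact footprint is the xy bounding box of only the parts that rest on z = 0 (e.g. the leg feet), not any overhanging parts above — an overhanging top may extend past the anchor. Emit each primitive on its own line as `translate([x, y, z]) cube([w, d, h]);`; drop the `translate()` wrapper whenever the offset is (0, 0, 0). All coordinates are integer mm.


translate([105, 238, 0]) cube([170, 167, 22]);
translate([105, 238, 22]) cube([170, 22, 359]);
translate([105, 383, 22]) cube([170, 22, 359]);
translate([105, 260, 22]) cube([22, 123, 359]);
translate([253, 260, 22]) cube([22, 123, 359]);


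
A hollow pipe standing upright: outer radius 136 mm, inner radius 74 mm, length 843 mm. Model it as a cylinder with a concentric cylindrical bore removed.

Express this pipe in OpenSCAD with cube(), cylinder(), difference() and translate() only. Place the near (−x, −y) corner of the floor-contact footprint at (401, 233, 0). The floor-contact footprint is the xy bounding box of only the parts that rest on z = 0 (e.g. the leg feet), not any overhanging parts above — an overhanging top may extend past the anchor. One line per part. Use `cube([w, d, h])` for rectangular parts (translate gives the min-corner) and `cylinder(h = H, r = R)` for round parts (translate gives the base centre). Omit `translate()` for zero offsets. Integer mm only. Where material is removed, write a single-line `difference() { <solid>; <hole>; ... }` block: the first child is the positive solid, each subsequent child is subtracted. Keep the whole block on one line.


difference() { translate([537, 369, 0]) cylinder(h = 843, r = 136); translate([537, 369, 0]) cylinder(h = 843, r = 74); }


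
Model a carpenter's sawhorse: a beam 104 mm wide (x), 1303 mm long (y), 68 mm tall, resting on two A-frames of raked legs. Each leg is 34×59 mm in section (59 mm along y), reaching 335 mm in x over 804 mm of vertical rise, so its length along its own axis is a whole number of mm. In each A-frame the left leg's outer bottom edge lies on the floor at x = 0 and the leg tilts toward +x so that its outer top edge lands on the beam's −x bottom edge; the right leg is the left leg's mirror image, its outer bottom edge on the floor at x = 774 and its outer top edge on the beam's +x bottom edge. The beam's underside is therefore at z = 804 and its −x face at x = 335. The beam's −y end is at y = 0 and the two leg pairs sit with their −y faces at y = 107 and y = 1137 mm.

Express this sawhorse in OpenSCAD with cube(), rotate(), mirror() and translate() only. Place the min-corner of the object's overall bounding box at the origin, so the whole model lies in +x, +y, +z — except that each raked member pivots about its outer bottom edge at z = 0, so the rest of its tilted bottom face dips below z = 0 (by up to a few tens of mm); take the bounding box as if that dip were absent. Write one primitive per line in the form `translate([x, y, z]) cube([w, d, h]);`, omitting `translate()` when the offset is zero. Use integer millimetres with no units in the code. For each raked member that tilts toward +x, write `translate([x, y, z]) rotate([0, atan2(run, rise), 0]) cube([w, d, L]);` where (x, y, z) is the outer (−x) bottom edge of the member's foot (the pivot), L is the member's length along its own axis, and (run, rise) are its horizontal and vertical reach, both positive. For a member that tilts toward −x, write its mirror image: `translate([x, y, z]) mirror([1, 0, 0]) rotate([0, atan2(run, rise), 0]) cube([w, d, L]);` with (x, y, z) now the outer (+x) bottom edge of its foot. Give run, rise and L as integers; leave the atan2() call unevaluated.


// leg length = √(335² + 804²) = 871
// right-leg outer foot x = 2·335 + 104 = 774
// beam min-corner = (335, 0, 804)
translate([335, 0, 804]) cube([104, 1303, 68]);
translate([0, 107, 0]) rotate([0, atan2(335, 804), 0]) cube([34, 59, 871]);
translate([774, 107, 0]) mirror([1, 0, 0]) rotate([0, atan2(335, 804), 0]) cube([34, 59, 871]);
translate([0, 1137, 0]) rotate([0, atan2(335, 804), 0]) cube([34, 59, 871]);
translate([774, 1137, 0]) mirror([1, 0, 0]) rotate([0, atan2(335, 804), 0]) cube([34, 59, 871]);


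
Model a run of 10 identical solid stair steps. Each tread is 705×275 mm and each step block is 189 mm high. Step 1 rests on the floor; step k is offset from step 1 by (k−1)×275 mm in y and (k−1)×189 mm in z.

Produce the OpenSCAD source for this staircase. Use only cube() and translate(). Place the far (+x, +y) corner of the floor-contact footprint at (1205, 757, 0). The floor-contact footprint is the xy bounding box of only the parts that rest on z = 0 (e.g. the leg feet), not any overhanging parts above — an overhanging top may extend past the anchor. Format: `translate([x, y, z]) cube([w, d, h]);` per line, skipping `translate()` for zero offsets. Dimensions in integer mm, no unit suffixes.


translate([500, 482, 0]) cube([705, 275, 189]);
translate([500, 757, 189]) cube([705, 275, 189]);
translate([500, 1032, 378]) cube([705, 275, 189]);
translate([500, 1307, 567]) cube([705, 275, 189]);
translate([500, 1582, 756]) cube([705, 275, 189]);
translate([500, 1857, 945]) cube([705, 275, 189]);
translate([500, 2132, 1134]) cube([705, 275, 189]);
translate([500, 2407, 1323]) cube([705, 275, 189]);
translate([500, 2682, 1512]) cube([705, 275, 189]);
translate([500, 2957, 1701]) cube([705, 275, 189]);


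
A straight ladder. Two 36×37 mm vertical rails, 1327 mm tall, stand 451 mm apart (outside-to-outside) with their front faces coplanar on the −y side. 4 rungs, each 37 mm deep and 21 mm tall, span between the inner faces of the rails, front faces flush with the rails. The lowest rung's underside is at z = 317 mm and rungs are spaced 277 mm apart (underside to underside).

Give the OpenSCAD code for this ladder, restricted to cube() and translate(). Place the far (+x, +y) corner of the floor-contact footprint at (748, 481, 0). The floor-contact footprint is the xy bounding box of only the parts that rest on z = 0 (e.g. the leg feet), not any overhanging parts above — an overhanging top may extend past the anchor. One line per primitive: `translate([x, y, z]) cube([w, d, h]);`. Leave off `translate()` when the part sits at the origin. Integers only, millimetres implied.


translate([297, 444, 0]) cube([36, 37, 1327]);
translate([712, 444, 0]) cube([36, 37, 1327]);
translate([333, 444, 317]) cube([379, 37, 21]);
translate([333, 444, 594]) cube([379, 37, 21]);
translate([333, 444, 871]) cube([379, 37, 21]);
translate([333, 444, 1148]) cube([379, 37, 21]);


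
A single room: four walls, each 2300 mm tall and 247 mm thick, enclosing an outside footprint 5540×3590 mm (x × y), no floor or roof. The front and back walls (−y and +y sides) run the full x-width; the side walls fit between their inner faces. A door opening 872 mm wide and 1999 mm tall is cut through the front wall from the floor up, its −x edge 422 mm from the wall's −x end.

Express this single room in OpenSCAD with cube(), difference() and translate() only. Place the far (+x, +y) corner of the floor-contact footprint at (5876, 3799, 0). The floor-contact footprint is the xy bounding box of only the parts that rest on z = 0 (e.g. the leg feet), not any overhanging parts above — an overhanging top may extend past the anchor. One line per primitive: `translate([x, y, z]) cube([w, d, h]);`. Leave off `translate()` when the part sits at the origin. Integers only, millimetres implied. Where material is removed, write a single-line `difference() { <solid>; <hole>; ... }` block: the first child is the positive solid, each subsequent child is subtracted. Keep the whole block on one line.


difference() { translate([336, 209, 0]) cube([5540, 247, 2300]); translate([758, 209, 0]) cube([872, 247, 1999]); }
translate([336, 3552, 0]) cube([5540, 247, 2300]);
translate([336, 456, 0]) cube([247, 3096, 2300]);
translate([5629, 456, 0]) cube([247, 3096, 2300]);


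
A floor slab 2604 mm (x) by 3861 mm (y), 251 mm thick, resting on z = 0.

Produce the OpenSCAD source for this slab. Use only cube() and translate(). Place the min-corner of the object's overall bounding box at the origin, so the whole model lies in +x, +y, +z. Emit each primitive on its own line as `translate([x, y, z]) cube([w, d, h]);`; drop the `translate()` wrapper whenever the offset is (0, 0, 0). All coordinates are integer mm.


cube([2604, 3861, 251]);


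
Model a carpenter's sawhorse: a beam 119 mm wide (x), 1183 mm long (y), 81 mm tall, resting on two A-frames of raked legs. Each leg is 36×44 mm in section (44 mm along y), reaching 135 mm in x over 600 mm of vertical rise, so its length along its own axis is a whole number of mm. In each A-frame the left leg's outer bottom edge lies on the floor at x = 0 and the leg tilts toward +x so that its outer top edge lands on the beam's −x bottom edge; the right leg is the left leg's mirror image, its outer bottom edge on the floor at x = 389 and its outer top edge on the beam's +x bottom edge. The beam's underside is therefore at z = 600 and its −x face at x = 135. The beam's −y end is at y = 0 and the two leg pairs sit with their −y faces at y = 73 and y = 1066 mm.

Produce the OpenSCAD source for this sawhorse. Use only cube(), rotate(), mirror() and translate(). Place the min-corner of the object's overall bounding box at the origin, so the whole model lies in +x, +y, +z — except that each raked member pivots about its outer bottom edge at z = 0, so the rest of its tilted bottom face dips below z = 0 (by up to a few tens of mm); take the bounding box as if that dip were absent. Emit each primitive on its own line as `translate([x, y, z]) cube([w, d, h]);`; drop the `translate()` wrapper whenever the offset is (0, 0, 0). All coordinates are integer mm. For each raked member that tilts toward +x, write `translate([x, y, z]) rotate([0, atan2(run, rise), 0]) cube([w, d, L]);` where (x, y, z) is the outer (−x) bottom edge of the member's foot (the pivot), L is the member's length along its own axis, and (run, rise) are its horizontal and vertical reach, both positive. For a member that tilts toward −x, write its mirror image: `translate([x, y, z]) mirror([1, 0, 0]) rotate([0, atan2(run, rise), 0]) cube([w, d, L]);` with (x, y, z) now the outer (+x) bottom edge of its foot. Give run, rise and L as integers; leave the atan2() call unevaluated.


translate([135, 0, 600]) cube([119, 1183, 81]);
translate([0, 73, 0]) rotate([0, atan2(135, 600), 0]) cube([36, 44, 615]);
translate([389, 73, 0]) mirror([1, 0, 0]) rotate([0, atan2(135, 600), 0]) cube([36, 44, 615]);
translate([0, 1066, 0]) rotate([0, atan2(135, 600), 0]) cube([36, 44, 615]);
translate([389, 1066, 0]) mirror([1, 0, 0]) rotate([0, atan2(135, 600), 0]) cube([36, 44, 615]);


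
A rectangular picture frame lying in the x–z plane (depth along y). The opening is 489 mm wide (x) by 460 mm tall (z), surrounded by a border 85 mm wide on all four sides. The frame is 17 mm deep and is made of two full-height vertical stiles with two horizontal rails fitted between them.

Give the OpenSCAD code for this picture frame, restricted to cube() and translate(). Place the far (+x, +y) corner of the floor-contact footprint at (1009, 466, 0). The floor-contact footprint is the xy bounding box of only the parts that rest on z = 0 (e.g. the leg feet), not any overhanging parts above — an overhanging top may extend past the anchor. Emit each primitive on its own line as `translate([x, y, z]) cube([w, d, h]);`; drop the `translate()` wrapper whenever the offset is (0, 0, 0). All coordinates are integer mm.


translate([350, 449, 0]) cube([85, 17, 630]);
translate([924, 449, 0]) cube([85, 17, 630]);
translate([435, 449, 0]) cube([489, 17, 85]);
translate([435, 449, 545]) cube([489, 17, 85]);


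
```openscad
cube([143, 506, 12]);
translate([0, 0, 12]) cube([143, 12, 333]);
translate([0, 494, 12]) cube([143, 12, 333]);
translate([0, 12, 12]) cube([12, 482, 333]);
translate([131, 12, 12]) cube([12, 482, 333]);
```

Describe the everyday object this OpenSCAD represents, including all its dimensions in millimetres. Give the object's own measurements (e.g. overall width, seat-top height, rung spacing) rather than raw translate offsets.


An open-topped rectangular box: outside dimensions 143×506×345 mm, with a uniform wall and base thickness of 12 mm. The base is a full 143×506 slab on the floor; four walls sit on top of the base. The front and back walls (the −y and +y sides) span the full width; the two side walls fit between them.


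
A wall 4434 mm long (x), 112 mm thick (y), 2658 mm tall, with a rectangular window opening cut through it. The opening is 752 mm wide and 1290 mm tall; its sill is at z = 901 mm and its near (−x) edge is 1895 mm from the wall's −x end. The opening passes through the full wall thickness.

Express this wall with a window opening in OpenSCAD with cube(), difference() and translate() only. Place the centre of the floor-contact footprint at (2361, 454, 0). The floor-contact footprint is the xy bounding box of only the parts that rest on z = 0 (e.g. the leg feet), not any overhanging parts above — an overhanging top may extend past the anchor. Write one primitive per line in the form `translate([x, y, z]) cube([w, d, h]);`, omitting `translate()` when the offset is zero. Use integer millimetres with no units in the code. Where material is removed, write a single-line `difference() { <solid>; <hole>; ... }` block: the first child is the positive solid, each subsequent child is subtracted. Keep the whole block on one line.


difference() { translate([144, 398, 0]) cube([4434, 112, 2658]); translate([2039, 398, 901]) cube([752, 112, 1290]); }


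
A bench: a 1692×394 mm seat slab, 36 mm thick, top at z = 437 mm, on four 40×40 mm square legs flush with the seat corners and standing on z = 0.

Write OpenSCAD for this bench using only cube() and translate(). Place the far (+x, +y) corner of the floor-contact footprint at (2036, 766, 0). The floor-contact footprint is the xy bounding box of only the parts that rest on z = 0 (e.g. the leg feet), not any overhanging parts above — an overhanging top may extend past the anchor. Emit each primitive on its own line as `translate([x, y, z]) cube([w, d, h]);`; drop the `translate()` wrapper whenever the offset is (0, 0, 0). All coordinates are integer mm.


translate([344, 372, 401]) cube([1692, 394, 36]);
translate([344, 372, 0]) cube([40, 40, 401]);
translate([344, 726, 0]) cube([40, 40, 401]);
translate([1996, 372, 0]) cube([40, 40, 401]);
translate([1996, 726, 0]) cube([40, 40, 401]);


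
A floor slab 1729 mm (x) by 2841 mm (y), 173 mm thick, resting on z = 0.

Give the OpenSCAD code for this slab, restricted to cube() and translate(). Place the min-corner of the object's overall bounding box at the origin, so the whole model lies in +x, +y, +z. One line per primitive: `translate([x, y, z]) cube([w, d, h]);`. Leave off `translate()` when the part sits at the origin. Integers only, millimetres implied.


cube([1729, 2841, 173]);


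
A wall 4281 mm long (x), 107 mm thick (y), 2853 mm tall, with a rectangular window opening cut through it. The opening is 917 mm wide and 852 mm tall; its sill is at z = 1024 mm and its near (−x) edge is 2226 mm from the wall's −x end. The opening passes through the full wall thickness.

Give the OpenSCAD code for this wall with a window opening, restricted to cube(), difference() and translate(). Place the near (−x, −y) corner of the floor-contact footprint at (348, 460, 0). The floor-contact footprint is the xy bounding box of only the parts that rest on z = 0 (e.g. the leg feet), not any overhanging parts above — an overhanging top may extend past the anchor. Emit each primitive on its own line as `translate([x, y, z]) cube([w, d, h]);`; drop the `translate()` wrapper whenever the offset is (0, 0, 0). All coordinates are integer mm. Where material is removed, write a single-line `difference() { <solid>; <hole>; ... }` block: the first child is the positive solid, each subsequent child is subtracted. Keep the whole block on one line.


difference() { translate([348, 460, 0]) cube([4281, 107, 2853]); translate([2574, 460, 1024]) cube([917, 107, 852]); }


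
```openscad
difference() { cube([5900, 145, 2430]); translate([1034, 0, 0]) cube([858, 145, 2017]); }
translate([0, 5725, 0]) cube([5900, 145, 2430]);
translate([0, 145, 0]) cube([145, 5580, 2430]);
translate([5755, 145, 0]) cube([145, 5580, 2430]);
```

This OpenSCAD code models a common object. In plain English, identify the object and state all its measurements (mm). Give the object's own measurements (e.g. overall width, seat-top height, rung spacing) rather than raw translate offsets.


A single room: four walls, each 2430 mm tall and 145 mm thick, enclosing an outside footprint 5900×5870 mm (x × y), no floor or roof. The front and back walls (−y and +y sides) run the full x-width; the side walls fit between their inner faces. A door opening 858 mm wide and 2017 mm tall is cut through the front wall from the floor up, its −x edge 1034 mm from the wall's −x end.


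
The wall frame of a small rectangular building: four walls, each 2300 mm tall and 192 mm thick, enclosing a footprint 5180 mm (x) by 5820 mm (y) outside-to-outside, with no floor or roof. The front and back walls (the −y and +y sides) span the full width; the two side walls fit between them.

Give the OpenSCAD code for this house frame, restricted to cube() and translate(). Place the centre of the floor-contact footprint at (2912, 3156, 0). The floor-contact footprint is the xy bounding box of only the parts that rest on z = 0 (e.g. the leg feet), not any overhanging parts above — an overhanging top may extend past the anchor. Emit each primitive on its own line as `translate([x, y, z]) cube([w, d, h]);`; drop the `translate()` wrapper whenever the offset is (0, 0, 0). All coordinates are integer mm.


translate([322, 246, 0]) cube([5180, 192, 2300]);
translate([322, 5874, 0]) cube([5180, 192, 2300]);
translate([322, 438, 0]) cube([192, 5436, 2300]);
translate([5310, 438, 0]) cube([192, 5436, 2300]);


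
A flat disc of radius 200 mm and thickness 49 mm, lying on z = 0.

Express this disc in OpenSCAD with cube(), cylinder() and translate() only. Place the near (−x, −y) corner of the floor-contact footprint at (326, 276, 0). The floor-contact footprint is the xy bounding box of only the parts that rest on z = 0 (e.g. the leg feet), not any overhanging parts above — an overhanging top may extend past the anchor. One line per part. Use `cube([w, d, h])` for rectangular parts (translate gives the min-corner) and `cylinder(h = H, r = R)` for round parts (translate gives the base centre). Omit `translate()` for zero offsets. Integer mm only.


translate([526, 476, 0]) cylinder(h = 49, r = 200);


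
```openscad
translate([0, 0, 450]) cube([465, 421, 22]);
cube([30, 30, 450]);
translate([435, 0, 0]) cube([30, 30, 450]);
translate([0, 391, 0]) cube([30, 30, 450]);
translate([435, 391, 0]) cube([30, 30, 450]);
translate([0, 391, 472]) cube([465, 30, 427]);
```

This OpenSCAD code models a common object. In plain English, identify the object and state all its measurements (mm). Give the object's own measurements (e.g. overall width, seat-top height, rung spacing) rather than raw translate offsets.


A chair. The seat is a 465×421×22 mm slab with its top at z = 472 mm, on four 30×30 mm corner legs (flush with the seat edges, standing on z = 0). A flat backrest 30 mm thick, 427 mm tall, spans the full seat width and rises from the seat top along its +y edge, rear face flush with the rear of the seat.


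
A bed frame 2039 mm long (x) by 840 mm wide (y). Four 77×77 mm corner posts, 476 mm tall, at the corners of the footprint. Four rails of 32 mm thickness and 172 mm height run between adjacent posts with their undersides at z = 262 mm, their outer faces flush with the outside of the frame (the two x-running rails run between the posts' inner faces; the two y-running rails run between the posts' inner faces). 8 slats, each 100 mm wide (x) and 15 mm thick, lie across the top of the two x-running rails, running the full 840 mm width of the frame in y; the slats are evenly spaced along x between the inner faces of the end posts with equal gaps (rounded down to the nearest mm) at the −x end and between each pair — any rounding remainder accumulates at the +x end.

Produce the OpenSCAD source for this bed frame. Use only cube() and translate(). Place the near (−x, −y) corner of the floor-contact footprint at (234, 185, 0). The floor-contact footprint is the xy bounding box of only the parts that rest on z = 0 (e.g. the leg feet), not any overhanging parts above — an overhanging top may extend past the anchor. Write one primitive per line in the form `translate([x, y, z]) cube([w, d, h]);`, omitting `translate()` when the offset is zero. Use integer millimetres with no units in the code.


// slat z = rail_z + rail_h = 262 + 172 = 434
// slat gap = ⌊(1885 − 8·100) / 9⌋ = 120
translate([234, 185, 0]) cube([77, 77, 476]);
translate([234, 948, 0]) cube([77, 77, 476]);
translate([2196, 185, 0]) cube([77, 77, 476]);
translate([2196, 948, 0]) cube([77, 77, 476]);
translate([311, 185, 262]) cube([1885, 32, 172]);
translate([311, 993, 262]) cube([1885, 32, 172]);
translate([234, 262, 262]) cube([32, 686, 172]);
translate([2241, 262, 262]) cube([32, 686, 172]);
translate([431, 185, 434]) cube([100, 840, 15]);
translate([651, 185, 434]) cube([100, 840, 15]);
translate([871, 185, 434]) cube([100, 840, 15]);
translate([1091, 185, 434]) cube([100, 840, 15]);
translate([1311, 185, 434]) cube([100, 840, 15]);
translate([1531, 185, 434]) cube([100, 840, 15]);
translate([1751, 185, 434]) cube([100, 840, 15]);
translate([1971, 185, 434]) cube([100, 840, 15]);


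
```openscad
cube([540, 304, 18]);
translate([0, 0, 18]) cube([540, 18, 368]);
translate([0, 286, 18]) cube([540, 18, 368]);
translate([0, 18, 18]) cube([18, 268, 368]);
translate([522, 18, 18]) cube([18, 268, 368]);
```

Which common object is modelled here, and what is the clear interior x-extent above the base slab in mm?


An open box. The internal width is 504 mm.

A 540×304 base slab with four walls standing on it — an open box. The base is 540 mm wide and the walls are 18 mm thick, so the internal width is 540 − 2 × 18 = 504 mm.


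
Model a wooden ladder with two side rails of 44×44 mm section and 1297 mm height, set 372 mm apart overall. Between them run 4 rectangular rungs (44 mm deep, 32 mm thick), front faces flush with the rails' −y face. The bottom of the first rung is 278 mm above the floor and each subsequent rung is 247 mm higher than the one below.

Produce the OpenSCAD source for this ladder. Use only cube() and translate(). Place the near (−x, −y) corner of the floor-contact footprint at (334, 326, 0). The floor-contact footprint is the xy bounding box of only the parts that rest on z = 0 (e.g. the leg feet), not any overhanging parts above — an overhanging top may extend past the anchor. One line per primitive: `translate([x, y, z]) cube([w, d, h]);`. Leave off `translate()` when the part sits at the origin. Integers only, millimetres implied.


translate([334, 326, 0]) cube([44, 44, 1297]);
translate([662, 326, 0]) cube([44, 44, 1297]);
translate([378, 326, 278]) cube([284, 44, 32]);
translate([378, 326, 525]) cube([284, 44, 32]);
translate([378, 326, 772]) cube([284, 44, 32]);
translate([378, 326, 1019]) cube([284, 44, 32]);


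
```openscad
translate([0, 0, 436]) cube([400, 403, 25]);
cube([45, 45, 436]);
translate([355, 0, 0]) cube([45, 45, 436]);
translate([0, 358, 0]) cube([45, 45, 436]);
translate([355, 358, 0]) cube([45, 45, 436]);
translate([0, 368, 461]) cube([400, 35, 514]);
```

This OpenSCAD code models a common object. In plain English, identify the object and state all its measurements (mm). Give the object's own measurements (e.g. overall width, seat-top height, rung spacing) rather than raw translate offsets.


A chair. The seat is a 400×403×25 mm slab with its top at z = 461 mm, on four 45×45 mm corner legs (flush with the seat edges, standing on z = 0). A flat backrest 35 mm thick, 514 mm tall, spans the full seat width and rises from the seat top along its +y edge, rear face flush with the rear of the seat.


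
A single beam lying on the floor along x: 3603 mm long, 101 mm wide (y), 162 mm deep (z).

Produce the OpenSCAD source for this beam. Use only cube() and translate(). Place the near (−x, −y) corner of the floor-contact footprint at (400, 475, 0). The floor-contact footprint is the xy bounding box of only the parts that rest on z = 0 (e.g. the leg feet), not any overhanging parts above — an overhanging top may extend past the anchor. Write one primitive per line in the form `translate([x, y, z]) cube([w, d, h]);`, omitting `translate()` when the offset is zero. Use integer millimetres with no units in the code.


translate([400, 475, 0]) cube([3603, 101, 162]);


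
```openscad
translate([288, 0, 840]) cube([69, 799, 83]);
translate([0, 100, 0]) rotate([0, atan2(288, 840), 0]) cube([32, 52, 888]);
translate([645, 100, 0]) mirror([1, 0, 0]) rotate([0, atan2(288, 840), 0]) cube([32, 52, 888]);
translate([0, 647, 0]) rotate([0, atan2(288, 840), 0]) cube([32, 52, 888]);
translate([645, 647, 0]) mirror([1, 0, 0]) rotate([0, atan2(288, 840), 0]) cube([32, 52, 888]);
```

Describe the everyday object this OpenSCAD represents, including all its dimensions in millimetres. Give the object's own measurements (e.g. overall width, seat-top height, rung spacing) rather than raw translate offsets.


A sawhorse. A 69×799×83 mm beam (x, y, z) sits on two A-frame leg pairs. Each pair is two raked legs of 32×52 mm section (52 mm along y) splaying symmetrically in x. Each leg rises 840 mm vertically over 288 mm of horizontal reach and is 888 mm long along its own axis. Every leg's outer bottom edge rests on the floor and its outer top edge meets a bottom edge of the beam — the left legs (tilting toward +x) meet the beam's −x bottom edge, the right legs (their mirror images, tilting toward −x) meet its +x bottom edge — so the leg tops tuck under the beam, the beam's underside is 840 mm above the floor, and the feet are 645 mm apart outside-to-outside with the beam centred between them. The two leg pairs are set in 100 mm from either end of the beam.


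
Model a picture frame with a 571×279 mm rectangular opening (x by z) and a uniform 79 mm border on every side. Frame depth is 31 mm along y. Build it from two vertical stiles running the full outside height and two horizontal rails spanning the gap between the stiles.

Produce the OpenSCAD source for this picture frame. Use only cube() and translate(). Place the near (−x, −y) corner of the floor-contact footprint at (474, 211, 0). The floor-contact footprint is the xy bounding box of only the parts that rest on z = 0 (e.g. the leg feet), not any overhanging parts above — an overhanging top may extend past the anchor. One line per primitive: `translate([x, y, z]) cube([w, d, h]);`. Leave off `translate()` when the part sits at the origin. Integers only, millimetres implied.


translate([474, 211, 0]) cube([79, 31, 437]);
translate([1124, 211, 0]) cube([79, 31, 437]);
translate([553, 211, 0]) cube([571, 31, 79]);
translate([553, 211, 358]) cube([571, 31, 79]);


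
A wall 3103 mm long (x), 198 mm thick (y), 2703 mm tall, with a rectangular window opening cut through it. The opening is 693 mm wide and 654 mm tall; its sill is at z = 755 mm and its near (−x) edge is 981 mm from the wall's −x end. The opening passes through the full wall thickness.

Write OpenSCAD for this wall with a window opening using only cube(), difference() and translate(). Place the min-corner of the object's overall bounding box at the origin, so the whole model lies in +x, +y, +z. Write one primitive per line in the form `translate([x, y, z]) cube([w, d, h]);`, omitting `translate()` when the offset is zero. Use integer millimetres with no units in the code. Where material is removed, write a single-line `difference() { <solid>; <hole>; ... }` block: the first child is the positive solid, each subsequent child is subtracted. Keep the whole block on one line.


difference() { cube([3103, 198, 2703]); translate([981, 0, 755]) cube([693, 198, 654]); }


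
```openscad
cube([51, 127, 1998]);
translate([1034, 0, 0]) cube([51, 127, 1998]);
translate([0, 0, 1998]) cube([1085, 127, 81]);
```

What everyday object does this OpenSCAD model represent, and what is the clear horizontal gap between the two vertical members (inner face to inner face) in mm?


A door frame. The clear opening width is 983 mm.

Two 1998 mm tall posts with a header on top — a door frame. The left jamb is 51 mm wide at x = 0; the right jamb starts at x = 1034. The clear opening is 1034 − 51 = 983 mm.


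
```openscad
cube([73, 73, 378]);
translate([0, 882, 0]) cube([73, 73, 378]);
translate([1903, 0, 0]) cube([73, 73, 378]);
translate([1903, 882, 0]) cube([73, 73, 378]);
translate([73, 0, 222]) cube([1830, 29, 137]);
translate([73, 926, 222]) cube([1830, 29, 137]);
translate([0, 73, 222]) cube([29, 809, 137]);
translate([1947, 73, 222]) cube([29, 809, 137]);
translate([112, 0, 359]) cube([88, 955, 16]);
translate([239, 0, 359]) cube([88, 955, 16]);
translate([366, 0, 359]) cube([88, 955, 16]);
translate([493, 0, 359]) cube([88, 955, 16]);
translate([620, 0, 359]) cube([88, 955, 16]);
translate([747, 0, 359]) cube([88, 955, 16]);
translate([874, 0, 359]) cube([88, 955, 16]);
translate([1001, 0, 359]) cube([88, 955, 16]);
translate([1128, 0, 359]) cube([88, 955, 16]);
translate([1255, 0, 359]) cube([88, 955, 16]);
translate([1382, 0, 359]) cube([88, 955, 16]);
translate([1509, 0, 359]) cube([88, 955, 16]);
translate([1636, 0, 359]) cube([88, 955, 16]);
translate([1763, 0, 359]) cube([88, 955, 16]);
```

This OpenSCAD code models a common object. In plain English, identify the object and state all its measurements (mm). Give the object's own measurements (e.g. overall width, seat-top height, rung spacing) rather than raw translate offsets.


A bed frame 1976 mm long (x) by 955 mm wide (y). Four 73×73 mm corner posts, 378 mm tall, at the corners of the footprint. Four rails of 29 mm thickness and 137 mm height run between adjacent posts with their undersides at z = 222 mm, their outer faces flush with the outside of the frame (the two x-running rails run between the posts' inner faces; the two y-running rails run between the posts' inner faces). 14 slats, each 88 mm wide (x) and 16 mm thick, lie across the top of the two x-running rails, running the full 955 mm width of the frame in y; along x they sit between the end posts with a 39 mm gap after the −x posts and between neighbouring slats, leaving 52 mm before the +x posts.


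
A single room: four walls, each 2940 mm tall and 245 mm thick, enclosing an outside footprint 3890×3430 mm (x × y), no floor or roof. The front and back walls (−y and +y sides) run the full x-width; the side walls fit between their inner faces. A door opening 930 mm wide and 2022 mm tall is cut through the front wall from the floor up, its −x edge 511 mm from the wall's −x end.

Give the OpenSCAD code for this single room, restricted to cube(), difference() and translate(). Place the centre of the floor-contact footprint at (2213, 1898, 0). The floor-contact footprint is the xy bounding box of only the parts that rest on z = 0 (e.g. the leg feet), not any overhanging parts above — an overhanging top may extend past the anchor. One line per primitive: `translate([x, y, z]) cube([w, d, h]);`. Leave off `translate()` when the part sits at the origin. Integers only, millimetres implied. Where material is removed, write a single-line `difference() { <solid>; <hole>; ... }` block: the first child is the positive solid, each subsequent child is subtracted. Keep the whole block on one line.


difference() { translate([268, 183, 0]) cube([3890, 245, 2940]); translate([779, 183, 0]) cube([930, 245, 2022]); }
translate([268, 3368, 0]) cube([3890, 245, 2940]);
translate([268, 428, 0]) cube([245, 2940, 2940]);
translate([3913, 428, 0]) cube([245, 2940, 2940]);


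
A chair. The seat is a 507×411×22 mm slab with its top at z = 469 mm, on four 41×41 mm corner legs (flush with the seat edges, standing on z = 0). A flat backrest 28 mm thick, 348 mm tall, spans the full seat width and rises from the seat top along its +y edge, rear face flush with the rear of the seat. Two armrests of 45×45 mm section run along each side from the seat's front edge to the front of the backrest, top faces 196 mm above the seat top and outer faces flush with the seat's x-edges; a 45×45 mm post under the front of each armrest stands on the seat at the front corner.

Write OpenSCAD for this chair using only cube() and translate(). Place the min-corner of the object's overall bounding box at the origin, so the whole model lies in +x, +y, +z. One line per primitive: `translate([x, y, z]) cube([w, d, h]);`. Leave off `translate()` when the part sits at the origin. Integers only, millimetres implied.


translate([0, 0, 447]) cube([507, 411, 22]);
cube([41, 41, 447]);
translate([466, 0, 0]) cube([41, 41, 447]);
translate([0, 370, 0]) cube([41, 41, 447]);
translate([466, 370, 0]) cube([41, 41, 447]);
translate([0, 383, 469]) cube([507, 28, 348]);
translate([0, 0, 620]) cube([45, 383, 45]);
translate([462, 0, 620]) cube([45, 383, 45]);
translate([0, 0, 469]) cube([45, 45, 151]);
translate([462, 0, 469]) cube([45, 45, 151]);


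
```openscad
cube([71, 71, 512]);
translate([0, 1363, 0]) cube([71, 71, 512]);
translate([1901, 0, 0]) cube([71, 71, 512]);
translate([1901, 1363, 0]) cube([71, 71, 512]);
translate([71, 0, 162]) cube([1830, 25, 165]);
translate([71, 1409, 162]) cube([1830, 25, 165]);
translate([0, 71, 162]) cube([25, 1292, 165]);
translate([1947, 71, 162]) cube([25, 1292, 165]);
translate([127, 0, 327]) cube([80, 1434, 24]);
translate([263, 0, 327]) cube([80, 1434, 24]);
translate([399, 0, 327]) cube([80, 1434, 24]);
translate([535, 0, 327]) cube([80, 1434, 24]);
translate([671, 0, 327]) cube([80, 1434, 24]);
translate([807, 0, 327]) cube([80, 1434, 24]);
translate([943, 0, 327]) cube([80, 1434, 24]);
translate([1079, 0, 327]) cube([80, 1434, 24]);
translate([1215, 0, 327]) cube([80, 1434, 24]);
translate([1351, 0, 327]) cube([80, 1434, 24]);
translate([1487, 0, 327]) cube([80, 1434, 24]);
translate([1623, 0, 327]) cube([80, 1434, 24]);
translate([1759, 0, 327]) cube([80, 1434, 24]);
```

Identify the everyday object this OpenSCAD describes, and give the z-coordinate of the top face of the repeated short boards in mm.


A bed frame. The slat-top height is 351 mm.

Four posts, four rails, and a row of slats — a bed frame. Slats sit on the rails at z = 162 + 165 = 327; with slat thickness 24, the top is 351 mm.
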